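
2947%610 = 507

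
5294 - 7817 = -2523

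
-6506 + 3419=-3087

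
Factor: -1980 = -1 * 2^2 * 3^2 * 5^1 * 11^1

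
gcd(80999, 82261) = 1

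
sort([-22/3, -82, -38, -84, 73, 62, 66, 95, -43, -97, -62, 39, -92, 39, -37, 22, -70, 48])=[-97, -92, -84, -82, -70, -62, -43, -38, -37, -22/3, 22, 39, 39, 48, 62, 66, 73, 95]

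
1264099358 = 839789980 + 424309378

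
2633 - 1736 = 897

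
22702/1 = 22702 = 22702.00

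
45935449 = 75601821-29666372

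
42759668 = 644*66397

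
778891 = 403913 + 374978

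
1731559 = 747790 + 983769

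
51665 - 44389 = 7276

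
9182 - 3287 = 5895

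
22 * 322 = 7084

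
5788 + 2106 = 7894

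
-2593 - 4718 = -7311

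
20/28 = 5/7 ≈ 0.714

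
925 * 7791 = 7206675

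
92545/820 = 112 + 141/164 ≈ 112.86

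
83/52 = 1 + 31/52≈1.60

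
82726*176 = 14559776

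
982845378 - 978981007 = 3864371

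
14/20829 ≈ 0.000672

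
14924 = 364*41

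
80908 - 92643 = -11735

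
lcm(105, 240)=1680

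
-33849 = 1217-35066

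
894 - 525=369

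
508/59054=254/29527 ≈ 0.00860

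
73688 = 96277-22589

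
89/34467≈0.00258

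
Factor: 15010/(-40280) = -1*2^(-2)*53^(-1)*79^1 = -79/212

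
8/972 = 2/243 ≈ 0.00823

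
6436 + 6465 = 12901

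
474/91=5 + 19/91 ≈ 5.21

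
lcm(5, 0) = 0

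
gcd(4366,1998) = 74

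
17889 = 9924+7965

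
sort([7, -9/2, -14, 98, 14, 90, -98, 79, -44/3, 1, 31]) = [-98, -44/3, -14, -9/2, 1, 7, 14, 31, 79, 90, 98]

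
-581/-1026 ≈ 0.566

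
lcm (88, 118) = 5192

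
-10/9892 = -5/4946 ≈ -0.00101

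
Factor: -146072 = -1*2^3*19^1*31^2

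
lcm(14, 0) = 0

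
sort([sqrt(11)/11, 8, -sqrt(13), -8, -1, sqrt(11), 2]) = [-8, -sqrt(13), -1, sqrt(11)/11, 2, sqrt(11), 8]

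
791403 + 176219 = 967622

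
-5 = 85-90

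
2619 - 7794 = -5175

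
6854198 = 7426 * 923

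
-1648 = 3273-4921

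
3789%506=247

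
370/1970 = 37/197≈0.188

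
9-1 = 8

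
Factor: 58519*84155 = 5^1*139^1*421^1*16831^1 = 4924666445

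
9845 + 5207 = 15052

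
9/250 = 0.036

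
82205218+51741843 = 133947061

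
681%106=45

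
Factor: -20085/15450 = -1 * 2^(-1) * 5^(-1) * 13^1 = -13/10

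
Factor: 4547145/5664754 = 2^(-1) * 3^1 * 5^1 * 31^(-1) * 91367^(-1) * 303143^1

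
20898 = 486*43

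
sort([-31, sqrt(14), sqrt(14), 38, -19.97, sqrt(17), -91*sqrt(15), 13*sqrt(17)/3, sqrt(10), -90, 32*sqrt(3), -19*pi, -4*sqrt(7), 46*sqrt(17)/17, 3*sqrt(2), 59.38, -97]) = [-91*sqrt(15), -97, -90, -19*pi, -31, -19.97, -4*sqrt(7), sqrt(10), sqrt(14), sqrt(14), sqrt(17), 3*sqrt(2), 46*sqrt(17)/17, 13*sqrt(17)/3, 38, 32*sqrt(3), 59.38]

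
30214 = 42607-12393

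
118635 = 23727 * 5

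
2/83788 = 1/41894 ≈ 0.0000239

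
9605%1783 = 690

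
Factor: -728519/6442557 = -1 * 3^(-1) * 103^1 * 643^1 * 195229^(-1) = -66229/585687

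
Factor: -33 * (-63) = 3^3 * 7^1 * 11^1 = 2079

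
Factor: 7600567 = 13^1 * 584659^1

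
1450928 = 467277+983651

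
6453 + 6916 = 13369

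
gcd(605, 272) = 1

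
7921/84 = 94 + 25/84 ≈ 94.30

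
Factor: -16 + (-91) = -1 * 107^1 = -107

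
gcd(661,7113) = 1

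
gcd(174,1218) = 174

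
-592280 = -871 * 680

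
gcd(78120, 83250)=90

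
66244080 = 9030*7336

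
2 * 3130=6260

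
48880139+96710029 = 145590168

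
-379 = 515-894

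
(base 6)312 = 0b1110100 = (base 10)116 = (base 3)11022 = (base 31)3n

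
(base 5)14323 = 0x4bd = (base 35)yn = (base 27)1hp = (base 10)1213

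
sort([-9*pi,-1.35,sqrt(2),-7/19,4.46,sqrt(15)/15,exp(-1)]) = [-9*pi,-1.35,-7/19,sqrt(15)/15,exp(-1),sqrt(2),4.46]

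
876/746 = 1 + 65/373≈1.17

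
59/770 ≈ 0.0766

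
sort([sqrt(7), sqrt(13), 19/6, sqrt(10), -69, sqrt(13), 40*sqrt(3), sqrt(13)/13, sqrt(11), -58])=[-69, -58, sqrt(13)/13, sqrt(7), sqrt(10), 19/6, sqrt(11), sqrt(13), sqrt(13), 40*sqrt(3)]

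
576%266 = 44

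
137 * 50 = 6850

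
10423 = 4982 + 5441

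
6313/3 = 2104 + 1/3 ≈ 2104.33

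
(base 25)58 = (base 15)8d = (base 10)133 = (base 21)67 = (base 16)85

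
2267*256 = 580352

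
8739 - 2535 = 6204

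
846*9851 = 8333946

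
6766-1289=5477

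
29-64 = -35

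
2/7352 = 1/3676 ≈ 0.000272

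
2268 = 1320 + 948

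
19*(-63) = -1197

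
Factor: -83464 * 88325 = -1 * 2^3 * 5^2 * 3533^1 * 10433^1 = -7371957800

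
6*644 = 3864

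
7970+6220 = 14190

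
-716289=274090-990379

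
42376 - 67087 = -24711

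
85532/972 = 87 + 242/243 ≈ 88.00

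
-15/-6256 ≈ 0.00240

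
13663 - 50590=-36927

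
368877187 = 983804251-614927064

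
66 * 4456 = 294096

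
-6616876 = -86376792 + 79759916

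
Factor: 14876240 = 2^4*5^1*19^1*9787^1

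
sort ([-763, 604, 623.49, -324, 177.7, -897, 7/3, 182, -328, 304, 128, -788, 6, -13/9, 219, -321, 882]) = [-897, -788, -763, -328, -324, -321, -13/9, 7/3, 6, 128, 177.7, 182, 219, 304, 604, 623.49, 882]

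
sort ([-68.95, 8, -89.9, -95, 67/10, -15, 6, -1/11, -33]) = [-95, -89.9, -68.95, -33, -15, -1/11, 6, 67/10, 8]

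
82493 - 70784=11709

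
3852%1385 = 1082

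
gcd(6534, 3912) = 6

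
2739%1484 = 1255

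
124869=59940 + 64929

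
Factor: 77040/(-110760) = -1*2^1*3^1*13^(-1)*71^(-1)*107^1 = -642/923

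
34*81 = 2754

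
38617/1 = 38617 = 38617.00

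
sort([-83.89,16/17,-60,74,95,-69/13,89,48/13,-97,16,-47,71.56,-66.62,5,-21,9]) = [-97,-83.89,-66.62,-60,-47,-21,-69/13,16/17,48/13,5,9,16,71.56,74,89,95]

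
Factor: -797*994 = -1*2^1*7^1*71^1*797^1 = -792218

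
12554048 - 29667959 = -17113911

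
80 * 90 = 7200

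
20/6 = 10/3 ≈ 3.33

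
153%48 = 9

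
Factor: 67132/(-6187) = -1*2^2*13^1*23^(-1)*269^(-1)*1291^1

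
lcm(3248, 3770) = 211120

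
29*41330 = 1198570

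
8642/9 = 960 + 2/9 ≈ 960.22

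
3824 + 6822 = 10646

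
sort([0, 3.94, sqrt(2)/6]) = [0, sqrt(2)/6, 3.94]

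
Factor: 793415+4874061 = 2^2*23^1*61603^1 = 5667476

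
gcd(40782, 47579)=6797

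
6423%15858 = 6423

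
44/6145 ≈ 0.00716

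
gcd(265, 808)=1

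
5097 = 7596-2499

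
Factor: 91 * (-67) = -1 * 7^1 * 13^1 * 67^1 = -6097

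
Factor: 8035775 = 5^2 * 11^1 * 29221^1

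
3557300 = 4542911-985611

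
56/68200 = 7/8525 ≈ 0.000821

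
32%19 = 13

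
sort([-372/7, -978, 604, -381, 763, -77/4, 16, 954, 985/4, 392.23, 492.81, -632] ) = [-978, -632, -381, -372/7, -77/4, 16, 985/4, 392.23, 492.81, 604, 763, 954] 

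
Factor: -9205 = -1*5^1*7^1*263^1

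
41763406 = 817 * 51118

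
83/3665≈0.0226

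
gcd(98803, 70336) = 1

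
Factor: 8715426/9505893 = 2^1 * 53^1 * 67^(-1) * 27407^1 * 47293^(-1) = 2905142/3168631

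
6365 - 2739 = 3626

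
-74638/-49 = 1523+11/49 ≈ 1523.22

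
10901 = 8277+2624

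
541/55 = 9 + 46/55 ≈ 9.84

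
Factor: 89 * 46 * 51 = 2^1 * 3^1 * 17^1 * 23^1 * 89^1 = 208794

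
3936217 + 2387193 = 6323410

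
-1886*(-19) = 35834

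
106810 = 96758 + 10052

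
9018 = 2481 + 6537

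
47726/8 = 23863/4 = 5965.75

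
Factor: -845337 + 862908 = 3^1*5857^1 = 17571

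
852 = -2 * (-426)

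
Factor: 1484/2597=2^2*7^(-1)=4/7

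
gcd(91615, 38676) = 1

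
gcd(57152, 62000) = 16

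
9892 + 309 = 10201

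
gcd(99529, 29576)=1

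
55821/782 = 71+13/34 ≈ 71.38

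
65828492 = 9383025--56445467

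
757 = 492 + 265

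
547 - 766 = -219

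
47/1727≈0.0272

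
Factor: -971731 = -1 * 37^1 * 26263^1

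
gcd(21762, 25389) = 3627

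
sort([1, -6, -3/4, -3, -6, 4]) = [-6, -6, -3, -3/4, 1, 4]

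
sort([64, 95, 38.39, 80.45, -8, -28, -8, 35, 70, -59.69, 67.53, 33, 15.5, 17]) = [-59.69, -28, -8, -8, 15.5, 17, 33, 35, 38.39, 64, 67.53, 70, 80.45, 95]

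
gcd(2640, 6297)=3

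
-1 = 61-62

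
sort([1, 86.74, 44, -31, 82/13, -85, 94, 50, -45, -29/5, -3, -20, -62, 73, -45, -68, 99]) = [-85, -68, -62, -45, -45, -31, -20, -29/5, -3, 1, 82/13, 44, 50, 73, 86.74, 94, 99]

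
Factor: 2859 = 3^1 * 953^1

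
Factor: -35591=-1*35591^1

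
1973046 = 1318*1497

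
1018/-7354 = -509/3677 ≈ -0.138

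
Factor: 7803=3^3 * 17^2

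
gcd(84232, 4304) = 8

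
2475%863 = 749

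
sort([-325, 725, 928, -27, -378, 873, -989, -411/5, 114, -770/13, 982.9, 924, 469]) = [-989, -378, -325, -411/5, -770/13, -27, 114, 469, 725, 873, 924, 928, 982.9]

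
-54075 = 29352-83427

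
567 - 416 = 151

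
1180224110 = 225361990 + 954862120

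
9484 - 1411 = 8073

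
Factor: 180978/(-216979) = -1 * 2^1 * 3^1 * 31^1 * 223^(-1) = -186/223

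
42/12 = 3 + 1/2 = 3.50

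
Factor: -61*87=-1*3^1*29^1*61^1=-5307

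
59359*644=38227196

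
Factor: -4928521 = -1*13^1*17^1*29^1*769^1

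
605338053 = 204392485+400945568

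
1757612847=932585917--825026930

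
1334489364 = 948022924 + 386466440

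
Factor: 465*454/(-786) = -1*5^1*31^1*131^(-1)*227^1 = -35185/131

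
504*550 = 277200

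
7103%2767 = 1569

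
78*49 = 3822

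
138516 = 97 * 1428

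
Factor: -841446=-1*2^1*3^2*46747^1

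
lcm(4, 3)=12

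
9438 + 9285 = 18723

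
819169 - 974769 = -155600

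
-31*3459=-107229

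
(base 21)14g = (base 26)kl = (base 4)20131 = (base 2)1000011101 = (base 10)541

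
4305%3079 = 1226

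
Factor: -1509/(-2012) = 2^(-2) * 3^1 = 3/4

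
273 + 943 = 1216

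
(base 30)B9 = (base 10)339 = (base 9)416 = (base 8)523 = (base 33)A9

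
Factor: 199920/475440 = 7^1 * 17^1 * 283^(-1) = 119/283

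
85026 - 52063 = 32963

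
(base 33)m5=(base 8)1333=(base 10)731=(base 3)1000002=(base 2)1011011011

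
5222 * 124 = 647528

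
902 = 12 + 890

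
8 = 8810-8802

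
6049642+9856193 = 15905835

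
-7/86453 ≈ -0.0000810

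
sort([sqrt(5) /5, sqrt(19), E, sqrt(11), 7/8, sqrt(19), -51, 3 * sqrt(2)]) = [-51, sqrt(5) /5, 7/8, E, sqrt(11), 3 * sqrt(2), sqrt(19), sqrt(19)]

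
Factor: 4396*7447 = 2^2*7^1*11^1*157^1*677^1 = 32737012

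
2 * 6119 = 12238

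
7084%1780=1744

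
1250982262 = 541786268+709195994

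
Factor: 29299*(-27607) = -1*19^1*83^1*353^1*1453^1 = -808857493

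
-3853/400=-9-253/400 ≈ -9.63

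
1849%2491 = 1849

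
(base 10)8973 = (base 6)105313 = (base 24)fdl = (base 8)21415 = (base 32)8od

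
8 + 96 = 104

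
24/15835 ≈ 0.00152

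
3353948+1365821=4719769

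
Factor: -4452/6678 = -1*2^1*3^(-1) = -2/3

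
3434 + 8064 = 11498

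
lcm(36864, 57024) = 3649536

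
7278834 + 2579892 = 9858726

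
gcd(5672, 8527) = 1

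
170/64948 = 85/32474 ≈ 0.00262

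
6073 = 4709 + 1364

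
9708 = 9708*1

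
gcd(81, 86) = 1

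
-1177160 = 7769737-8946897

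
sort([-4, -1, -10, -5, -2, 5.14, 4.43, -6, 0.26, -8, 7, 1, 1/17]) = [-10, -8, -6, -5, -4, -2, -1, 1/17, 0.26, 1, 4.43, 5.14, 7]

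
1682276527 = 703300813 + 978975714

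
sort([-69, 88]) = [-69, 88]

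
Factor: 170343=3^5 * 701^1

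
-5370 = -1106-4264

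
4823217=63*76559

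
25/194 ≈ 0.129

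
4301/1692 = 2 + 917/1692 ≈ 2.54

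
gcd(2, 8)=2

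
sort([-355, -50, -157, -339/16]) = [-355, -157, -50, -339/16]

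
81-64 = 17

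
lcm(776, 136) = 13192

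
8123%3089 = 1945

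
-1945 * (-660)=1283700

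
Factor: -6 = -1*2^1*3^1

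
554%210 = 134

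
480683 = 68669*7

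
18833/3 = 6277 + 2/3 ≈ 6277.67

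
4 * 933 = 3732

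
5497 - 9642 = -4145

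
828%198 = 36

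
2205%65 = 60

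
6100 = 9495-3395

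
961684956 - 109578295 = 852106661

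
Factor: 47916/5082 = 2^1 * 3^1 * 7^(-1) * 11^1 = 66/7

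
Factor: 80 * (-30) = -1 * 2^5 * 3^1 * 5^2 = -2400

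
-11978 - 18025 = -30003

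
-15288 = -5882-9406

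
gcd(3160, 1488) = 8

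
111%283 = 111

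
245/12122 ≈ 0.0202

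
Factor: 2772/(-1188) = -1*3^(-1)*7^1 = -7/3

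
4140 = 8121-3981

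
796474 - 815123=-18649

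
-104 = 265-369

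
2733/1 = 2733 = 2733.00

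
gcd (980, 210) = 70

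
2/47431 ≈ 0.0000422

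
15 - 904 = -889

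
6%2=0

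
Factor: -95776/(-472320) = 2^(-3)*3^(-2)*5^(-1)*73^1 = 73/360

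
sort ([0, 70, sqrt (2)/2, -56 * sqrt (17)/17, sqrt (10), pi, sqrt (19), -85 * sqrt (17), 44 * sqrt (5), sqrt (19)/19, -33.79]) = [-85 * sqrt (17), -33.79, -56 * sqrt (17)/17, 0, sqrt (19)/19, sqrt (2)/2, pi, sqrt (10), sqrt (19), 70, 44 * sqrt (5)]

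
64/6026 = 32/3013 ≈ 0.0106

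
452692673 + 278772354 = 731465027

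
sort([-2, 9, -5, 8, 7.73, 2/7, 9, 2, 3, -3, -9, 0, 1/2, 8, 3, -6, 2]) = [-9, -6, -5, -3, -2, 0, 2/7, 1/2, 2, 2, 3, 3, 7.73, 8, 8, 9, 9]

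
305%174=131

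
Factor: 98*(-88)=-1*2^4*7^2*11^1=-8624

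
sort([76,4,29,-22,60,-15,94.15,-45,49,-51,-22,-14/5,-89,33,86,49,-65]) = [-89,-65,-51,-45,-22,-22,-15,-14/5,4,29,33,49,49,60,76,86,94.15]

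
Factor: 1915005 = 3^1*5^1*43^1*2969^1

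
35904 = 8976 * 4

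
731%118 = 23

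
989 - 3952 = -2963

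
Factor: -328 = -1*2^3*41^1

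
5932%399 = 346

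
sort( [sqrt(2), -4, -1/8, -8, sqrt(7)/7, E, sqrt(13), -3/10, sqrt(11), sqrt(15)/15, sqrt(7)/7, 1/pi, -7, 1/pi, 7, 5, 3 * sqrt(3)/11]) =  [-8, -7, -4, -3/10, -1/8, sqrt(15)/15, 1/pi, 1/pi, sqrt(7)/7, sqrt(7)/7, 3 * sqrt(3)/11, sqrt(2), E, sqrt(11), sqrt(13), 5, 7]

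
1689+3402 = 5091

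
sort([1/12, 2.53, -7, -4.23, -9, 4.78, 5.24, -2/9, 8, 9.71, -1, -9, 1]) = [-9, -9, -7, -4.23, -1, -2/9, 1/12, 1, 2.53, 4.78, 5.24, 8, 9.71]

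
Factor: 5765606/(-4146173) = -1*2^1*7^1*11^1*29^1*1291^1*4146173^(-1)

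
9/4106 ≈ 0.00219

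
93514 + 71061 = 164575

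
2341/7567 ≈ 0.309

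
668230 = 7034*95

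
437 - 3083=-2646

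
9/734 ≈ 0.0123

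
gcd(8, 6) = 2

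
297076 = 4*74269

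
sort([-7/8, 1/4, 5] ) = [-7/8, 1/4, 5] 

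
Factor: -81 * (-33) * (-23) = -1 * 3^5 * 11^1 * 23^1 = -61479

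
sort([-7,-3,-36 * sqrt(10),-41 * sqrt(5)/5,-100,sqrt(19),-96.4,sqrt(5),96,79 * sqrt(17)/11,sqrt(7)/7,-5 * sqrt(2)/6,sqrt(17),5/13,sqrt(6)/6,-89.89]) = [-36 * sqrt(10),-100,-96.4,-89.89,-41 * sqrt(5)/5,-7,-3,-5 * sqrt(2)/6,sqrt(7)/7,5/13,sqrt(6)/6,sqrt(5),sqrt(17),sqrt(19),79 * sqrt(17)/11,96]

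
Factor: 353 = 353^1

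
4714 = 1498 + 3216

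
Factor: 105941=11^1*9631^1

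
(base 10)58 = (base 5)213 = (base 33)1p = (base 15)3d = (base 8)72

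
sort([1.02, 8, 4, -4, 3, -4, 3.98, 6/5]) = [-4, -4, 1.02, 6/5, 3, 3.98, 4, 8]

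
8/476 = 2/119≈0.0168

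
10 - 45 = -35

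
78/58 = 1 + 10/29≈1.34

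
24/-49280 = -3/6160 ≈ -0.000487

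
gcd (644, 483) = 161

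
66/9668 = 33/4834 ≈ 0.00683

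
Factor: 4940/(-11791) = -1 * 2^2 * 5^1 * 19^1 * 907^(-1) = -380/907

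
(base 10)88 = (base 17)53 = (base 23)3j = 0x58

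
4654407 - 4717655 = -63248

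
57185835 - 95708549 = -38522714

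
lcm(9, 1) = 9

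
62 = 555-493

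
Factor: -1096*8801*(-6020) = 2^5*5^1*7^1*13^1*43^1*137^1*677^1 = 58068293920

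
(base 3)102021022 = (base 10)8216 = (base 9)12238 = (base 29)9m9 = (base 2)10000000011000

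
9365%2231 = 441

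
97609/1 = 97609 = 97609.00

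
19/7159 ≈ 0.00265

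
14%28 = 14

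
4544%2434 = 2110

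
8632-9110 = -478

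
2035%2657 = 2035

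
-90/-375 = 6/25 = 0.24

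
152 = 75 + 77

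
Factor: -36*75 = -1*2^2*3^3*5^2 = -2700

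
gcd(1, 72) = 1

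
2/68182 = 1/34091 ≈ 0.0000293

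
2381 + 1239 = 3620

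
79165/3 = 26388+1/3≈26388.33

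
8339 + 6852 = 15191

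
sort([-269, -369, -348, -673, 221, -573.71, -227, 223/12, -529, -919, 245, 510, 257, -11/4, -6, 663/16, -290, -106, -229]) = [-919, -673, -573.71, -529, -369, -348, -290, -269, -229, -227, -106, -6, -11/4, 223/12, 663/16, 221, 245, 257, 510]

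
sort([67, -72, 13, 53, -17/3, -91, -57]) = [-91, -72, -57, -17/3, 13, 53, 67]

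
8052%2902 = 2248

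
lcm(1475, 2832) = 70800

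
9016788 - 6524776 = 2492012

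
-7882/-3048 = 3941/1524 ≈ 2.59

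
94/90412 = 47/45206 ≈ 0.00104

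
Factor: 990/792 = 2^(-2)*5^1 = 5/4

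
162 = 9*18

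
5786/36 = 2893/18 ≈ 160.72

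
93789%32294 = 29201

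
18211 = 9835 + 8376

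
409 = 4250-3841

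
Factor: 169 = 13^2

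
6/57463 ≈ 0.000104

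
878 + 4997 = 5875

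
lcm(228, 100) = 5700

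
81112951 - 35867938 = 45245013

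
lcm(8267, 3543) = 24801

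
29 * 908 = 26332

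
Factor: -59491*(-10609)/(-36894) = -1*2^(-1)*3^(-1)*11^(-1)*13^(-1)*41^1*43^(-1)*103^2*1451^1 = -631140019/36894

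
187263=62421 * 3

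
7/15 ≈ 0.467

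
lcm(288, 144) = 288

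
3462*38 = 131556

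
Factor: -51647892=-1*2^2*3^1*59^1*72949^1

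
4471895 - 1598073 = 2873822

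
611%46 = 13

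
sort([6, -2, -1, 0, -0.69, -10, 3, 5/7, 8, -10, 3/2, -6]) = [-10, -10, -6, -2, -1, -0.69, 0, 5/7, 3/2, 3, 6, 8]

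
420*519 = 217980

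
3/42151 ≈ 0.0000712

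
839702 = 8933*94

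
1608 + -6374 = -4766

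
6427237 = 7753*829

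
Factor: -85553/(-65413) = 13^1*6581^1*65413^(-1)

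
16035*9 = 144315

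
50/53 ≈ 0.943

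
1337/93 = 14 + 35/93 ≈ 14.38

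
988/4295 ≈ 0.230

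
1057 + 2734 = 3791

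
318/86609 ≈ 0.00367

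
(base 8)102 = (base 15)46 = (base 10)66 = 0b1000010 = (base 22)30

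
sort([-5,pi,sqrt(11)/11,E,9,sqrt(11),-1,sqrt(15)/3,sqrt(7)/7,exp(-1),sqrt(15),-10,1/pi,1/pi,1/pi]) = [-10,-5,-1,sqrt(11)/11,1/pi,1/pi,1/pi,exp(-1),sqrt(7)/7,sqrt(15)/3,E,pi,sqrt(11),sqrt(15),9]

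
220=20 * 11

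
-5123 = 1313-6436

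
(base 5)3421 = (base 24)k6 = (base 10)486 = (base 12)346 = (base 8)746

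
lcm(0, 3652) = 0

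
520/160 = 3 + 1/4 = 3.25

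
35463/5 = 7092+3/5 = 7092.60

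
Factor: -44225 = -1 * 5^2 * 29^1 * 61^1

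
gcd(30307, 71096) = 1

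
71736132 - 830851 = 70905281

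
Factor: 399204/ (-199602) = -1*2^1 = -2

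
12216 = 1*12216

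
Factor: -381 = -1 * 3^1 * 127^1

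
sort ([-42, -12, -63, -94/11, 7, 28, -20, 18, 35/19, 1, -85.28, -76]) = [-85.28, -76, -63, -42, -20, -12, -94/11, 1, 35/19, 7, 18, 28]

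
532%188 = 156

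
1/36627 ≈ 0.0000273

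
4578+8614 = 13192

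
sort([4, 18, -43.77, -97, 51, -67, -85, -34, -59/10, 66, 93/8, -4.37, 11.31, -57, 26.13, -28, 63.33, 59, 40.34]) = [-97, -85, -67, -57, -43.77, -34, -28, -59/10, -4.37, 4, 11.31, 93/8, 18, 26.13, 40.34, 51, 59, 63.33, 66]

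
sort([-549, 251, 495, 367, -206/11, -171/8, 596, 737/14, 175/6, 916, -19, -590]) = [-590, -549, -171/8, -19, -206/11, 175/6, 737/14, 251, 367, 495, 596, 916]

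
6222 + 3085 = 9307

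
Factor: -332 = -1*2^2*83^1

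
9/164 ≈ 0.0549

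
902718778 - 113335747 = 789383031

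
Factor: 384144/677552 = 3^1*17^(-1)*47^(-1)*151^1 = 453/799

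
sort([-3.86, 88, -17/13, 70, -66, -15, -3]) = [-66, -15, -3.86, -3, -17/13, 70, 88]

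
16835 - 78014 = -61179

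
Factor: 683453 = 683453^1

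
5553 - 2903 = 2650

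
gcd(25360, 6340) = 6340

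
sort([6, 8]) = [6, 8]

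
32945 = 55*599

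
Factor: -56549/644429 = -1*37^(-1)*193^1*293^1*17417^(-1)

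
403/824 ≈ 0.489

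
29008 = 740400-711392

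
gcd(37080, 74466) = 18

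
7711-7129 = 582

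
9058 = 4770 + 4288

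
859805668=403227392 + 456578276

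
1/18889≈0.0000529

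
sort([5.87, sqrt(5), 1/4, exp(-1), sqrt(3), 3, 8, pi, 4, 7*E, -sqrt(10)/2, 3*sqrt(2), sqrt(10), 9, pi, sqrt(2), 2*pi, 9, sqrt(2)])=[-sqrt(10)/2, 1/4, exp(-1), sqrt(2), sqrt(2), sqrt(3), sqrt(5), 3, pi, pi, sqrt(10), 4, 3*sqrt(2), 5.87, 2*pi, 8, 9, 9, 7*E]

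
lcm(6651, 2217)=6651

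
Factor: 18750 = 2^1 * 3^1 * 5^5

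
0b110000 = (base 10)48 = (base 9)53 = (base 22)24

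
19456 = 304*64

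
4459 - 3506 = 953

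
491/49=10 + 1/49 ≈ 10.02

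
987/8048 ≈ 0.123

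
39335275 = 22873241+16462034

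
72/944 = 9/118 ≈ 0.0763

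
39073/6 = 6512 + 1/6 ≈ 6512.17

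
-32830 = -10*3283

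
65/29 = 2 + 7/29≈2.24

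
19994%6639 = 77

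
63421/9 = 7046 + 7/9 ≈ 7046.78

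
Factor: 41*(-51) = -1*3^1*17^1*41^1 = -2091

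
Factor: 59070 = 2^1 * 3^1 * 5^1 * 11^1 * 179^1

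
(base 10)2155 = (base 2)100001101011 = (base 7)6166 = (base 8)4153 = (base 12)12b7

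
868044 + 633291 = 1501335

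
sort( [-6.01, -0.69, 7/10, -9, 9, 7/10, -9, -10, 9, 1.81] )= [-10, -9, -9, -6.01, -0.69, 7/10, 7/10, 1.81, 9, 9] 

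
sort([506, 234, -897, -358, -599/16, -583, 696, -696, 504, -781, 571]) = [-897, -781, -696, -583, -358, -599/16, 234, 504, 506, 571, 696]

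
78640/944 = 83 + 18/59 ≈ 83.31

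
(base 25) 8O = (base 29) 7L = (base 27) 88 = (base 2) 11100000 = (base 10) 224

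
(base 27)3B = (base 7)161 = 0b1011100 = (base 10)92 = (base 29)35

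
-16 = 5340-5356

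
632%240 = 152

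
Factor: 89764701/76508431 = 3^1*13^1*37^1*62207^1*76508431^(-1)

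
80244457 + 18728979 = 98973436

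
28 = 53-25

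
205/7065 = 41/1413 ≈ 0.0290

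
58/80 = 29/40 = 0.725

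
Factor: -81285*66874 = -1*2^1*3^1*5^1*29^1*1153^1*5419^1 = -5435853090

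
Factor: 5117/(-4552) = -1 * 2^(-3) * 7^1 * 17^1 * 43^1 * 569^(-1) 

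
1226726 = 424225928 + -422999202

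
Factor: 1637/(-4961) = -1*11^(-2)*41^(-1)*1637^1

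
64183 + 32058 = 96241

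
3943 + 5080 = 9023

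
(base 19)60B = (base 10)2177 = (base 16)881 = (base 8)4201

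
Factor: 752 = 2^4*47^1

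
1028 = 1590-562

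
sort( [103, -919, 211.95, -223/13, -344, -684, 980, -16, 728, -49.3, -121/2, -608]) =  [-919, -684, -608, -344, -121/2, -49.3, -223/13, -16, 103, 211.95, 728, 980]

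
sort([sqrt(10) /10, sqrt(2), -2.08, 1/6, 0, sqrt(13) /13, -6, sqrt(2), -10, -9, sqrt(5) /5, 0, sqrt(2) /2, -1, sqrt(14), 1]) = [-10, -9, -6, -2.08, -1, 0, 0, 1/6, sqrt(13) /13, sqrt(10) /10, sqrt(5) /5, sqrt(2) /2, 1, sqrt(2), sqrt(2), sqrt(14)]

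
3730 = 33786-30056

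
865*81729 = 70695585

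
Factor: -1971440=-1*2^4*5^1*19^1*1297^1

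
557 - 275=282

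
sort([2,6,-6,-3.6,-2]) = [-6,-3.6,-2,2,6]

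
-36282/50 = -725 - 16/25 = -725.64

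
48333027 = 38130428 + 10202599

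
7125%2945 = 1235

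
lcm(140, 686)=6860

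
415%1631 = 415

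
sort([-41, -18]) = [-41, -18]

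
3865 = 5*773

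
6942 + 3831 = 10773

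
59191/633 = 93 + 322/633≈93.51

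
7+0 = 7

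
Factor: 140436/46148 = 3^2 * 47^1 * 139^(-1) = 423/139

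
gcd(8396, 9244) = 4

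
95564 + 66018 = 161582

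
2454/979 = 2 + 496/979≈2.51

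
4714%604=486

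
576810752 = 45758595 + 531052157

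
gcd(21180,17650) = 3530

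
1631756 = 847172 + 784584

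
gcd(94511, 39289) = 1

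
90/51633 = 10/5737 ≈ 0.00174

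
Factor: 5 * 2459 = 5^1 * 2459^1 = 12295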